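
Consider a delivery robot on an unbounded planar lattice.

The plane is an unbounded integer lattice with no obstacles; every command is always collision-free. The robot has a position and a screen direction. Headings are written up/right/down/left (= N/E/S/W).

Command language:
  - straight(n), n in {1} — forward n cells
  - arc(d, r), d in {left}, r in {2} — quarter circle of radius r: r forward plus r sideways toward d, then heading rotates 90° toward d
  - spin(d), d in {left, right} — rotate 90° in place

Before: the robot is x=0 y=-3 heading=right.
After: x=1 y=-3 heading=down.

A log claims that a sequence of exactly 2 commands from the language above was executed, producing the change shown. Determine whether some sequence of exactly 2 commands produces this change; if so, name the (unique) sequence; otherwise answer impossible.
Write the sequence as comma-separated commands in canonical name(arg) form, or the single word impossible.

key: cell and facing (now S) both changed — the 2 commands mix motion and turning
start: x=0 y=-3 heading=right
step 1 (straight(1)): x=1 y=-3 heading=right
step 2 (spin(right)): x=1 y=-3 heading=down
no other 2-command option fits: unique.

straight(1), spin(right)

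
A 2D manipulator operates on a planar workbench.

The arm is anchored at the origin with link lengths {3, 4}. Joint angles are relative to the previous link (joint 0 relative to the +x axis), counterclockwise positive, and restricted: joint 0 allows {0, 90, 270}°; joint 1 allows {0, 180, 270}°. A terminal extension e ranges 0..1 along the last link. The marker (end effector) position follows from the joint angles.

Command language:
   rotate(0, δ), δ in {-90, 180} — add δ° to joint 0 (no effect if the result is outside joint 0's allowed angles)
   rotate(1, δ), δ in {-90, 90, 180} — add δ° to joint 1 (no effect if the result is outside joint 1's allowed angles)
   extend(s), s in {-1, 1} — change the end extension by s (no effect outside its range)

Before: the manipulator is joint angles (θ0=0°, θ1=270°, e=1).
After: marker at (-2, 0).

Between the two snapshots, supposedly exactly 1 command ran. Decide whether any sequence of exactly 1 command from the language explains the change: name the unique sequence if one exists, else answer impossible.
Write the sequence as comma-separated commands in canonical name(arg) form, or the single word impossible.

rotate(1, -90)

from: joint angles (θ0=0°, θ1=270°, e=1)
step 1 (rotate(1, -90)): joint angles (θ0=0°, θ1=180°, e=1)
no rival 1-sequence matches.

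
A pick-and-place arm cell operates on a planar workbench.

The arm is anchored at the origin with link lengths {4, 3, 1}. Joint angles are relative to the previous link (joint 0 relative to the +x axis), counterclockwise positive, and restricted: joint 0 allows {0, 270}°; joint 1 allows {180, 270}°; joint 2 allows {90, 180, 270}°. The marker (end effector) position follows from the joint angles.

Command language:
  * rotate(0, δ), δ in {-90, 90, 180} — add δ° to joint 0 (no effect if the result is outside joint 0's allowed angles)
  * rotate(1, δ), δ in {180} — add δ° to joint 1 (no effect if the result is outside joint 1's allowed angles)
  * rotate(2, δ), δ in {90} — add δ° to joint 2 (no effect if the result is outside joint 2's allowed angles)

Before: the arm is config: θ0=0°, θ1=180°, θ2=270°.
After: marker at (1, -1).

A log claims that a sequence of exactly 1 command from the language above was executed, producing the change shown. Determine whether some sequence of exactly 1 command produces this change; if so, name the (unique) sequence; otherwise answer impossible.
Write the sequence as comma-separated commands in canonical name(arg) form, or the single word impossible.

from: config: θ0=0°, θ1=180°, θ2=270°
[1] after rotate(0, -90): config: θ0=270°, θ1=180°, θ2=270°
uniquely the one of 5 1-step routes that fits.

rotate(0, -90)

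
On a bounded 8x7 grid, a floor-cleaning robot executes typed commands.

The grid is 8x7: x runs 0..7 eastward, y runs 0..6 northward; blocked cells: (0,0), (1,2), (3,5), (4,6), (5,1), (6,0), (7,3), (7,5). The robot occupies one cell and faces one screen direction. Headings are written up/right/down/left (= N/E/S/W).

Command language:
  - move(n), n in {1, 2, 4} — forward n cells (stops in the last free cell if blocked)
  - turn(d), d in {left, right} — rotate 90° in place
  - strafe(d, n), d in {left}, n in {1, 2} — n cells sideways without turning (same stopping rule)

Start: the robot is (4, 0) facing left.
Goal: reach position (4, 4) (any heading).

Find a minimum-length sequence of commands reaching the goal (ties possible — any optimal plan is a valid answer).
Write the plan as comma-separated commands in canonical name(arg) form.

turn(right), move(4)

from: (4, 0) facing left
step 1 (turn(right)): (4, 0) facing up
step 2 (move(4)): (4, 4) facing up
nothing shorter than 2 reaches the goal.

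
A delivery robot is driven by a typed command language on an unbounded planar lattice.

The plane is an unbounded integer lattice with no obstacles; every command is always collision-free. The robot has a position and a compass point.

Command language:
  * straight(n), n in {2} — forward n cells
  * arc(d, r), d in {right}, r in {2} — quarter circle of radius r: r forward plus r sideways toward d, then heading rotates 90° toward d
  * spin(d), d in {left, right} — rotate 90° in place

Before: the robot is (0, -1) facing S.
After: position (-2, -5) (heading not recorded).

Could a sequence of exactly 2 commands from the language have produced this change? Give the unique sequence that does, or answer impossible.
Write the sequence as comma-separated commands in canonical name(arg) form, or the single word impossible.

key: order matters: swapping straight(2) and arc(right, 2) lands elsewhere
begin: (0, -1) facing S
[1] after straight(2): (0, -3) facing S
[2] after arc(right, 2): (-2, -5) facing W
no other 2-command option fits: unique.

straight(2), arc(right, 2)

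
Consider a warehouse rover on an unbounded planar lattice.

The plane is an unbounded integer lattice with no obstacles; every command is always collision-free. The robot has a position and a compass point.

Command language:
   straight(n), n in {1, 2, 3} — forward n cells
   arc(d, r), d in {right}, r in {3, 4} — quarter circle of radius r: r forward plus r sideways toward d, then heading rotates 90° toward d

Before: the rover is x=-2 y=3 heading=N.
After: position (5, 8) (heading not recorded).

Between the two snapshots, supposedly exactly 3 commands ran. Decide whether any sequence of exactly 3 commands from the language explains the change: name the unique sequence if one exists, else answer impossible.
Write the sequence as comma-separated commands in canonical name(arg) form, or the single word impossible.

straight(1), arc(right, 4), straight(3)

key: running straight(3) before straight(1) would end elsewhere — order is forced
initial: x=-2 y=3 heading=N
1. straight(1) → x=-2 y=4 heading=N
2. arc(right, 4) → x=2 y=8 heading=E
3. straight(3) → x=5 y=8 heading=E
all 125 alternatives checked — unique.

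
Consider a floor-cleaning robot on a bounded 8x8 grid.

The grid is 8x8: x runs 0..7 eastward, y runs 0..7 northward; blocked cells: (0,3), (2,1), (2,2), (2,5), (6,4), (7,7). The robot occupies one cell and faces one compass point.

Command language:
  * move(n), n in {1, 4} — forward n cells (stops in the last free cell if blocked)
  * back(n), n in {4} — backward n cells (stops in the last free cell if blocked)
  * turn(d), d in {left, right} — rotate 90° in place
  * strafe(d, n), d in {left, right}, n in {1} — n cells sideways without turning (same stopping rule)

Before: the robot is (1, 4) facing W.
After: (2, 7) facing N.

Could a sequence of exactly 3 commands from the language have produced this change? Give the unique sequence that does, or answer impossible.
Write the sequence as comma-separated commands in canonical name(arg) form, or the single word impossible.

key: position moved to (2,7) AND the heading swung to N — translation plus rotation needed
t0: (1, 4) facing W
[1] after turn(right): (1, 4) facing N
[2] after move(4): (1, 7) facing N
[3] after strafe(right, 1): (2, 7) facing N
all 343 alternatives checked — unique.

turn(right), move(4), strafe(right, 1)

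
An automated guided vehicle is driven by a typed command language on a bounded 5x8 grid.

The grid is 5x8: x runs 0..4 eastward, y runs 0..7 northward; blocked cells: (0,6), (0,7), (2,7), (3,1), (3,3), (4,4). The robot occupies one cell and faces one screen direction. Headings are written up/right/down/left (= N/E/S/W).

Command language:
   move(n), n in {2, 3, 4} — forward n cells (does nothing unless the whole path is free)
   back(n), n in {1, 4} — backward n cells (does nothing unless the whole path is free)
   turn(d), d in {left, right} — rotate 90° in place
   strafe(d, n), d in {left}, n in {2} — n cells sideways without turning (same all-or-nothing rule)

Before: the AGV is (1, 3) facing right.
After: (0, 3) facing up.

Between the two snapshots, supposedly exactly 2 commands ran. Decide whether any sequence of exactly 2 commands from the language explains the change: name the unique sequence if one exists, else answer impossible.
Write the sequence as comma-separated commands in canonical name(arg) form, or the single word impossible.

back(1), turn(left)

key: order matters: swapping back(1) and turn(left) lands elsewhere
t0: (1, 3) facing right
1. back(1) → (0, 3) facing right
2. turn(left) → (0, 3) facing up
uniquely the one of 64 2-step routes that fits.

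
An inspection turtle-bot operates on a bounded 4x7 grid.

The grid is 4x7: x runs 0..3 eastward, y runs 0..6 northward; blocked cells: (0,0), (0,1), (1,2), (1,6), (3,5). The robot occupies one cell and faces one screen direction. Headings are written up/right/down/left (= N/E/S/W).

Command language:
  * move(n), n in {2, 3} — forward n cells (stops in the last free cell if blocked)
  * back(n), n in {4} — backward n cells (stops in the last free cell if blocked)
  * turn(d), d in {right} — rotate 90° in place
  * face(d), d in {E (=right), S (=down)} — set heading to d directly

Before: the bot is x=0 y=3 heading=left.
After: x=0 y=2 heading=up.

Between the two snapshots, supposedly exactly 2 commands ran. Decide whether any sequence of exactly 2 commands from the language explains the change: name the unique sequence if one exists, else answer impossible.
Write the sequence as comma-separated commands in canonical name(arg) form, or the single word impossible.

key: order matters: swapping turn(right) and back(4) lands elsewhere
from: x=0 y=3 heading=left
[1] after turn(right): x=0 y=3 heading=up
[2] after back(4): x=0 y=2 heading=up
all 36 alternatives checked — unique.

turn(right), back(4)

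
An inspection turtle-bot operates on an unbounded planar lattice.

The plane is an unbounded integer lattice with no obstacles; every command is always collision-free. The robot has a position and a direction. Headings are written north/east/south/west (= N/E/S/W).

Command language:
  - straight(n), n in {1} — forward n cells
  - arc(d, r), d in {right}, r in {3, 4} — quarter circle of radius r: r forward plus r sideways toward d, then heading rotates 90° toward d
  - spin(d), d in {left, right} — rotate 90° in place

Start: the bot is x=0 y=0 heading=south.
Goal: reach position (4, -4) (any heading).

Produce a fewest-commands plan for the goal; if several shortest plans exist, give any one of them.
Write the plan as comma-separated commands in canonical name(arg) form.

spin(left), arc(right, 4)

start: x=0 y=0 heading=south
t=1 spin(left) ⇒ x=0 y=0 heading=east
t=2 arc(right, 4) ⇒ x=4 y=-4 heading=south
no 1-step plan works, so 2 is optimal.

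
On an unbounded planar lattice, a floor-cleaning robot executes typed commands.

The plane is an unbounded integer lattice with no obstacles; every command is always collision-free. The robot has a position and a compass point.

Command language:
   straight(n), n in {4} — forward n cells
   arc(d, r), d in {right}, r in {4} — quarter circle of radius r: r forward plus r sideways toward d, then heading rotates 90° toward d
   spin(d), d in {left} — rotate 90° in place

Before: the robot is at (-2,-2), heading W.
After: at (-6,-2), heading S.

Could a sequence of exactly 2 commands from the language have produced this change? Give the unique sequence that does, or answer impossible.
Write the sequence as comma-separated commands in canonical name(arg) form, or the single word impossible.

straight(4), spin(left)

key: cell and facing (now S) both changed — the 2 commands mix motion and turning
start: at (-2,-2), heading W
t=1 straight(4) ⇒ at (-6,-2), heading W
t=2 spin(left) ⇒ at (-6,-2), heading S
uniquely the one of 9 2-step routes that fits.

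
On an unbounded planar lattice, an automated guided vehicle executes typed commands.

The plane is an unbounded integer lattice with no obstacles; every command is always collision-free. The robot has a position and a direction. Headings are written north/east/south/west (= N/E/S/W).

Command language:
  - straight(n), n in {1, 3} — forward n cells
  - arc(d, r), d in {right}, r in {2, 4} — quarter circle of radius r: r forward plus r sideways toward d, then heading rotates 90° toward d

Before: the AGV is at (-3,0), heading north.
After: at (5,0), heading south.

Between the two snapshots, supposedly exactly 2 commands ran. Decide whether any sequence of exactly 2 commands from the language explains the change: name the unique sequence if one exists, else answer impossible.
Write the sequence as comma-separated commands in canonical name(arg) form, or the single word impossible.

key: cell and facing (now S) both changed — the 2 commands mix motion and turning
initial: at (-3,0), heading north
1. arc(right, 4) → at (1,4), heading east
2. arc(right, 4) → at (5,0), heading south
no other 2-command option fits: unique.

arc(right, 4), arc(right, 4)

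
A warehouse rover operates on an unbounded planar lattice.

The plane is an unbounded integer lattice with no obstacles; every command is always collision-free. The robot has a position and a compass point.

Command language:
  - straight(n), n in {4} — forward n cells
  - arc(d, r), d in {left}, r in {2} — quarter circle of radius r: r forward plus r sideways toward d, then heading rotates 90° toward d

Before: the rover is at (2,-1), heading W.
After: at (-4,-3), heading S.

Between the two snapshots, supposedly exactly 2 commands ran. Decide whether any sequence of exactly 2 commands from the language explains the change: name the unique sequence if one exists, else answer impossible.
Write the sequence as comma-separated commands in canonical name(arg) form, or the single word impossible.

key: running arc(left, 2) before straight(4) would end elsewhere — order is forced
initial: at (2,-1), heading W
step 1 (straight(4)): at (-2,-1), heading W
step 2 (arc(left, 2)): at (-4,-3), heading S
no rival 2-sequence matches.

straight(4), arc(left, 2)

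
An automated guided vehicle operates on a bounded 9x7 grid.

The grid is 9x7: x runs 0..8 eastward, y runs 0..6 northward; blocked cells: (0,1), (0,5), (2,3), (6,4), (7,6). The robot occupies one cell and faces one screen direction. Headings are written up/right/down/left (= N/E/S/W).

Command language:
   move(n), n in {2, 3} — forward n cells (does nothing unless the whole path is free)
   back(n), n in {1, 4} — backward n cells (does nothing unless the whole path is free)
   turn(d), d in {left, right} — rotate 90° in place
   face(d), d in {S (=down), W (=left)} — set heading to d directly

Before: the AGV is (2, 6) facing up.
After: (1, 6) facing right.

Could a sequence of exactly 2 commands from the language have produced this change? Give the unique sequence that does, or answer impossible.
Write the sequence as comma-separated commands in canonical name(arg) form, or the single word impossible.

key: cell and facing (now E) both changed — the 2 commands mix motion and turning
initial: (2, 6) facing up
step 1 (turn(right)): (2, 6) facing right
step 2 (back(1)): (1, 6) facing right
no rival 2-sequence matches.

turn(right), back(1)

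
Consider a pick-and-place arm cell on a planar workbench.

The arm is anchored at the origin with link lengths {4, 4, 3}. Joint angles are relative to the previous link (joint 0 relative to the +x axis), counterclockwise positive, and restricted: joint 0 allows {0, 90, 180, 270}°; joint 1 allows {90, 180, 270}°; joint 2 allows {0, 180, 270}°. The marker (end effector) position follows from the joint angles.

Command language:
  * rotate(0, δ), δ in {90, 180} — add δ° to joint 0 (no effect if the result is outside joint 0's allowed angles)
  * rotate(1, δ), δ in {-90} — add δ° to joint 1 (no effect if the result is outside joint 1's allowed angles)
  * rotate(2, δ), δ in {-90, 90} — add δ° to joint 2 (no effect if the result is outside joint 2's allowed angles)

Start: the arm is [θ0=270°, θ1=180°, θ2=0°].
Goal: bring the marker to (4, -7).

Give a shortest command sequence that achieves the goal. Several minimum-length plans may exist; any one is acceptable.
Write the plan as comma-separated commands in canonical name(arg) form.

rotate(2, -90), rotate(1, -90)

t0: [θ0=270°, θ1=180°, θ2=0°]
[1] after rotate(2, -90): [θ0=270°, θ1=180°, θ2=270°]
[2] after rotate(1, -90): [θ0=270°, θ1=90°, θ2=270°]
no 1-step plan works, so 2 is optimal.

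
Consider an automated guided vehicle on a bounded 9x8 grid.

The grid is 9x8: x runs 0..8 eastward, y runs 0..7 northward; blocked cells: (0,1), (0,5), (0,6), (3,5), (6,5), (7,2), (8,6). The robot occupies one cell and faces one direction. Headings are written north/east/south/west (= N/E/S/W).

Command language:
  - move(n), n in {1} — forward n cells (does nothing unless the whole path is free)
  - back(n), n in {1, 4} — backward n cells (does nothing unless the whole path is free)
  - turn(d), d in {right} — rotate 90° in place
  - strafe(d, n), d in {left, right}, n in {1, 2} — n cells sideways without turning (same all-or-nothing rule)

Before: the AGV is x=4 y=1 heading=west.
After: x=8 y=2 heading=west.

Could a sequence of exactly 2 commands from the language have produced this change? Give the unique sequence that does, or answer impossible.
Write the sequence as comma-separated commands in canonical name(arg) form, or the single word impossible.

key: still facing W at the end — nothing in the sequence rotates
begin: x=4 y=1 heading=west
step 1 (back(4)): x=8 y=1 heading=west
step 2 (strafe(right, 1)): x=8 y=2 heading=west
all 64 alternatives checked — unique.

back(4), strafe(right, 1)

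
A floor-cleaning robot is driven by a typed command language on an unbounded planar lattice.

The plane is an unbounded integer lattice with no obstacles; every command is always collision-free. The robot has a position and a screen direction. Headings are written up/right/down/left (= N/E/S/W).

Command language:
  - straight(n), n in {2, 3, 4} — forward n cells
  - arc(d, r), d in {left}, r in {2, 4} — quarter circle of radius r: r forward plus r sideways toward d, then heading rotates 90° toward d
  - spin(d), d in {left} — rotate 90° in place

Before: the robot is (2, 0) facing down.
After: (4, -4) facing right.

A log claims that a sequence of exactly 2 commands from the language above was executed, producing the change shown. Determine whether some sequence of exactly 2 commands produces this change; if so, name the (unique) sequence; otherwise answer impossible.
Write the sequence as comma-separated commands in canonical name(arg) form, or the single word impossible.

key: order matters: swapping straight(2) and arc(left, 2) lands elsewhere
begin: (2, 0) facing down
[1] after straight(2): (2, -2) facing down
[2] after arc(left, 2): (4, -4) facing right
no rival 2-sequence matches.

straight(2), arc(left, 2)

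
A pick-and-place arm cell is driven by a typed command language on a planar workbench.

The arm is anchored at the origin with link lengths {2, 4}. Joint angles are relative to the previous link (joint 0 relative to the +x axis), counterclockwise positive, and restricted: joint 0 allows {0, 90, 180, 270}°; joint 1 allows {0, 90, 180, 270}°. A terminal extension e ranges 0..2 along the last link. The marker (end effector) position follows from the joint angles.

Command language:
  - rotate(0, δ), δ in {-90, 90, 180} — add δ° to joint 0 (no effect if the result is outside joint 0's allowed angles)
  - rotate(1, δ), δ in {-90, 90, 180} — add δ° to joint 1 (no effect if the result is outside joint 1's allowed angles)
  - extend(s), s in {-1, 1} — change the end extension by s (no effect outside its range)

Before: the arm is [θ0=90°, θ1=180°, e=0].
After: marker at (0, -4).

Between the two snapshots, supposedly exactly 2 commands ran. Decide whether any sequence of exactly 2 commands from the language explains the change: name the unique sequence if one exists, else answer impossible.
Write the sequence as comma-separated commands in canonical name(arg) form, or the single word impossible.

extend(1), extend(1)

t0: [θ0=90°, θ1=180°, e=0]
step 1 (extend(1)): [θ0=90°, θ1=180°, e=1]
step 2 (extend(1)): [θ0=90°, θ1=180°, e=2]
all 64 alternatives checked — unique.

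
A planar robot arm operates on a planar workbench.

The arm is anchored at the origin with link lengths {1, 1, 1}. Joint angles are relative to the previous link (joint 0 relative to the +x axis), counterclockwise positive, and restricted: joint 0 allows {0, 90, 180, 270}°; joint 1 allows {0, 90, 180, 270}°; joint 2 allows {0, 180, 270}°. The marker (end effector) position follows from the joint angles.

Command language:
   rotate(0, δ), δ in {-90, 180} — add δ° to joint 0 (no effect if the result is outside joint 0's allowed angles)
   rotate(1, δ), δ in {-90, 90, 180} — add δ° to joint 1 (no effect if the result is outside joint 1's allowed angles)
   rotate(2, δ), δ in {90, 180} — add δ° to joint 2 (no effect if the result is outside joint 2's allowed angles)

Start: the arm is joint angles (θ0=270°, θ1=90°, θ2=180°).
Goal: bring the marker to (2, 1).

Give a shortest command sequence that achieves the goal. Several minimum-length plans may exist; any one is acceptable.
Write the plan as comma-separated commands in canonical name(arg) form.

t0: joint angles (θ0=270°, θ1=90°, θ2=180°)
[1] after rotate(2, 90): joint angles (θ0=270°, θ1=90°, θ2=270°)
[2] after rotate(0, -90): joint angles (θ0=180°, θ1=90°, θ2=270°)
[3] after rotate(0, 180): joint angles (θ0=0°, θ1=90°, θ2=270°)
nothing shorter than 3 reaches the goal.

rotate(2, 90), rotate(0, -90), rotate(0, 180)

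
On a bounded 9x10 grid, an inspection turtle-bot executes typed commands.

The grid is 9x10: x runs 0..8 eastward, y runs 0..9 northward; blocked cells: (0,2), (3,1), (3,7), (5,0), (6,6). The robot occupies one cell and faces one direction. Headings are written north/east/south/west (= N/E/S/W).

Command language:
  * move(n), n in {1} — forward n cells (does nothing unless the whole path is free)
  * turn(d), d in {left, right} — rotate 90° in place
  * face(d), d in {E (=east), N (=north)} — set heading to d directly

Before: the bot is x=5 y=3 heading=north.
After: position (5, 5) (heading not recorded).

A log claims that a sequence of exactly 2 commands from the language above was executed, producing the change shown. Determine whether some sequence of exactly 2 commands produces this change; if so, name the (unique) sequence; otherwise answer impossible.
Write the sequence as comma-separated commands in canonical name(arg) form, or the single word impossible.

begin: x=5 y=3 heading=north
t=1 move(1) ⇒ x=5 y=4 heading=north
t=2 move(1) ⇒ x=5 y=5 heading=north
all 25 alternatives checked — unique.

move(1), move(1)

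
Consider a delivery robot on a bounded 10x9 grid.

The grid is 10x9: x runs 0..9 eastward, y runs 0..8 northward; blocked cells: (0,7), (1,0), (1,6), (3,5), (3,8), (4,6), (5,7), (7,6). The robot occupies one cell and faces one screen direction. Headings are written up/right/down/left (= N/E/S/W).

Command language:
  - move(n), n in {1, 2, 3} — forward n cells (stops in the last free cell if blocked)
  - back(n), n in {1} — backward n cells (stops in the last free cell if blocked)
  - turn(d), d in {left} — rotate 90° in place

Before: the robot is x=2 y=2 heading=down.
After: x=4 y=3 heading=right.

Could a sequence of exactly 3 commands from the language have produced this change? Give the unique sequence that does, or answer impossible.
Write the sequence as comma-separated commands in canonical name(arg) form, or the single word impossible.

back(1), turn(left), move(2)

key: running move(2) before back(1) would end elsewhere — order is forced
initial: x=2 y=2 heading=down
step 1 (back(1)): x=2 y=3 heading=down
step 2 (turn(left)): x=2 y=3 heading=right
step 3 (move(2)): x=4 y=3 heading=right
uniquely the one of 125 3-step routes that fits.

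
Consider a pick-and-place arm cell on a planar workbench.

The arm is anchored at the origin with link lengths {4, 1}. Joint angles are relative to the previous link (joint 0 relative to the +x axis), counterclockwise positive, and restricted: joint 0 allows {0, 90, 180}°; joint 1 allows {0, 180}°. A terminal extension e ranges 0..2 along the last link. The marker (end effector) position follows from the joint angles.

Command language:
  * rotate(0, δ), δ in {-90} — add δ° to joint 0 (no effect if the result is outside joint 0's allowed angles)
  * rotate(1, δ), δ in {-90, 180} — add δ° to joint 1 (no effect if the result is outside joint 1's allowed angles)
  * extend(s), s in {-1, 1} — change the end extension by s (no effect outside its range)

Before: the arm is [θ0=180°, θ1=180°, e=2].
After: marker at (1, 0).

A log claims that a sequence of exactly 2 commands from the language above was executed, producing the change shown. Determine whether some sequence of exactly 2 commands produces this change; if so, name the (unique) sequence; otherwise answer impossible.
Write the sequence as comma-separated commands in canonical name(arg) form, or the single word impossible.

t0: [θ0=180°, θ1=180°, e=2]
t=1 rotate(0, -90) ⇒ [θ0=90°, θ1=180°, e=2]
t=2 rotate(0, -90) ⇒ [θ0=0°, θ1=180°, e=2]
all 25 alternatives checked — unique.

rotate(0, -90), rotate(0, -90)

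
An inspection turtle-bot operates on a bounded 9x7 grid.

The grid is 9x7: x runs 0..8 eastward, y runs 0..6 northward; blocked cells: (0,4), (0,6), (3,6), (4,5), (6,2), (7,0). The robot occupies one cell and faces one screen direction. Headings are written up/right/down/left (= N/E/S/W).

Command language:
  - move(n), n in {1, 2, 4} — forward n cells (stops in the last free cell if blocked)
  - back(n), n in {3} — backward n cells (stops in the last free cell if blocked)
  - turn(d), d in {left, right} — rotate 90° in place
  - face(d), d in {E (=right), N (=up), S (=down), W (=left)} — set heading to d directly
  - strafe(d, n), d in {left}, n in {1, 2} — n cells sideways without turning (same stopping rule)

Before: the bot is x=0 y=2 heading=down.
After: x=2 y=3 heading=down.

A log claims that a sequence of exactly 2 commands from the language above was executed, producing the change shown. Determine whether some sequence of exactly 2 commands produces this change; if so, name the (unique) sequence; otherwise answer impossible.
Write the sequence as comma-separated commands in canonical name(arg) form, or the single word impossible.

key: running strafe(left, 2) before back(3) would end elsewhere — order is forced
start: x=0 y=2 heading=down
t=1 back(3) ⇒ x=0 y=3 heading=down
t=2 strafe(left, 2) ⇒ x=2 y=3 heading=down
no other 2-command option fits: unique.

back(3), strafe(left, 2)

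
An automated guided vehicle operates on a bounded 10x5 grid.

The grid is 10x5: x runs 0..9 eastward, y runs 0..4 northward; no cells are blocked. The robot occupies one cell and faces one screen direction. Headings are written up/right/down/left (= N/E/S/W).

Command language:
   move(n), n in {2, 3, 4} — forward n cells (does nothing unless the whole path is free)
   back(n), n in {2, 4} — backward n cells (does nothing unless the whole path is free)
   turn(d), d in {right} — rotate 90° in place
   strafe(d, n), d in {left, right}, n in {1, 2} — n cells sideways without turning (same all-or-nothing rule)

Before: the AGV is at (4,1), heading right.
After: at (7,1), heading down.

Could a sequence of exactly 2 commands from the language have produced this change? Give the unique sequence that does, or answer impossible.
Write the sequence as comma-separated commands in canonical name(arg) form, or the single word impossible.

key: position moved to (7,1) AND the heading swung to S — translation plus rotation needed
initial: at (4,1), heading right
[1] after move(3): at (7,1), heading right
[2] after turn(right): at (7,1), heading down
no rival 2-sequence matches.

move(3), turn(right)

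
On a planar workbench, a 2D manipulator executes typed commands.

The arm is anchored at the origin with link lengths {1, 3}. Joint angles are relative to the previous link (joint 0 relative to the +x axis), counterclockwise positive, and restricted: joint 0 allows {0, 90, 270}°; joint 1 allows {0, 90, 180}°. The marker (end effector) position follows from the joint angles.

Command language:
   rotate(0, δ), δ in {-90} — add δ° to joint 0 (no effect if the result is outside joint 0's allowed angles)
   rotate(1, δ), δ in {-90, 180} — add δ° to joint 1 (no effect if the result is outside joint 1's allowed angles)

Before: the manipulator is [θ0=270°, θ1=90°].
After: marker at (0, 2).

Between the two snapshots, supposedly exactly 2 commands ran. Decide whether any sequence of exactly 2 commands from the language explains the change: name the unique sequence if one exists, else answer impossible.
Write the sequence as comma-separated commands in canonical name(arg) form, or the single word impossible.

rotate(1, -90), rotate(1, 180)

key: order matters: swapping rotate(1, -90) and rotate(1, 180) lands elsewhere
from: [θ0=270°, θ1=90°]
1. rotate(1, -90) → [θ0=270°, θ1=0°]
2. rotate(1, 180) → [θ0=270°, θ1=180°]
uniquely the one of 9 2-step routes that fits.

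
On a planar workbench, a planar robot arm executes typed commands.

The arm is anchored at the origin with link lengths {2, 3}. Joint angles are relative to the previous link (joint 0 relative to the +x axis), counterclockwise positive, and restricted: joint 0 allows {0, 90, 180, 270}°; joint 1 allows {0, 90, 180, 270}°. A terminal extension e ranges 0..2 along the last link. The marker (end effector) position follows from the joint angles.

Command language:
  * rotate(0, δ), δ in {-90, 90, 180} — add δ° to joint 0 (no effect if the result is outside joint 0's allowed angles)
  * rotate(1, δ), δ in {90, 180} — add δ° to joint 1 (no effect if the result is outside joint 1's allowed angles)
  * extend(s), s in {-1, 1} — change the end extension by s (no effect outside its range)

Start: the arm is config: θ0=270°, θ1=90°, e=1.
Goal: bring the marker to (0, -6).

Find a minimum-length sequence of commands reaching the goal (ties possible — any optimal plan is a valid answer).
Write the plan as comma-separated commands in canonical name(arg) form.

rotate(1, 90), rotate(1, 180)

from: config: θ0=270°, θ1=90°, e=1
[1] after rotate(1, 90): config: θ0=270°, θ1=180°, e=1
[2] after rotate(1, 180): config: θ0=270°, θ1=0°, e=1
minimal: 2 command(s), checked below 2.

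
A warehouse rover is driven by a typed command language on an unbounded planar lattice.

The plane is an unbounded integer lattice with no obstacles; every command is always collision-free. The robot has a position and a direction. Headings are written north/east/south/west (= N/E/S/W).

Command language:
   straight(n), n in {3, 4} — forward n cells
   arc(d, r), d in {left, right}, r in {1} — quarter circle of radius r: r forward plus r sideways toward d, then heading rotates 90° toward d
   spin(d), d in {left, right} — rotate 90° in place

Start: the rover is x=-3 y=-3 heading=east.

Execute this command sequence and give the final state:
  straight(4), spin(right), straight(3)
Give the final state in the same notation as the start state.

initial: x=-3 y=-3 heading=east
[1] after straight(4): x=1 y=-3 heading=east
[2] after spin(right): x=1 y=-3 heading=south
[3] after straight(3): x=1 y=-6 heading=south

x=1 y=-6 heading=south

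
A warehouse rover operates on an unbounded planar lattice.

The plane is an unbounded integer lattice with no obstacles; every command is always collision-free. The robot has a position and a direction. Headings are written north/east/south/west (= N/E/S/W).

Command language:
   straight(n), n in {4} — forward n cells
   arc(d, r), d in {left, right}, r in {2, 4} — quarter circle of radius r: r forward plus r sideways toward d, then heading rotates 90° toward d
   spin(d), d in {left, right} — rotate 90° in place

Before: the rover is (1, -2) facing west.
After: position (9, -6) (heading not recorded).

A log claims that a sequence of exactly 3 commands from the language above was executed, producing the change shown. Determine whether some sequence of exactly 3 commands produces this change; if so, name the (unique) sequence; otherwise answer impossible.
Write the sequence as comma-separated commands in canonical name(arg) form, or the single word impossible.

key: order matters: swapping spin(left) and straight(4) lands elsewhere
start: (1, -2) facing west
step 1 (spin(left)): (1, -2) facing south
step 2 (arc(left, 4)): (5, -6) facing east
step 3 (straight(4)): (9, -6) facing east
no rival 3-sequence matches.

spin(left), arc(left, 4), straight(4)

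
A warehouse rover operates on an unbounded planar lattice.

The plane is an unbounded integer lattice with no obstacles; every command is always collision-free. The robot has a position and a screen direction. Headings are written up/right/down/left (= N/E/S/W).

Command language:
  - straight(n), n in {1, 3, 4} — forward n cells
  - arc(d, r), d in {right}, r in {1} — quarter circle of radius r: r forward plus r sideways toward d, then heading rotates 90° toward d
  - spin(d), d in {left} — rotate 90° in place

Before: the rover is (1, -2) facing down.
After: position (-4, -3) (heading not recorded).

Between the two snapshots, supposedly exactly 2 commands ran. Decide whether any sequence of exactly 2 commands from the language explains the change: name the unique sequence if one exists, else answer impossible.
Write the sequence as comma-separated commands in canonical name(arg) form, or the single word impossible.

arc(right, 1), straight(4)

key: running straight(4) before arc(right, 1) would end elsewhere — order is forced
start: (1, -2) facing down
t=1 arc(right, 1) ⇒ (0, -3) facing left
t=2 straight(4) ⇒ (-4, -3) facing left
all 25 alternatives checked — unique.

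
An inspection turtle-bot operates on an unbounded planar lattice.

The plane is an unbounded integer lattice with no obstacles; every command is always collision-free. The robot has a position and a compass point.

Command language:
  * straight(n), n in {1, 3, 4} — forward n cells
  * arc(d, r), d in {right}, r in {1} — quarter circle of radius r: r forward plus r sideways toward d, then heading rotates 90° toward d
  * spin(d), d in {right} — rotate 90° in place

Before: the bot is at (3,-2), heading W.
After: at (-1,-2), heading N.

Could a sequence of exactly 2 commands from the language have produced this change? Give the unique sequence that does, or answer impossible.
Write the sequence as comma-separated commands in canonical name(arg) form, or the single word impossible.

straight(4), spin(right)

key: order matters: swapping straight(4) and spin(right) lands elsewhere
from: at (3,-2), heading W
t=1 straight(4) ⇒ at (-1,-2), heading W
t=2 spin(right) ⇒ at (-1,-2), heading N
no other 2-command option fits: unique.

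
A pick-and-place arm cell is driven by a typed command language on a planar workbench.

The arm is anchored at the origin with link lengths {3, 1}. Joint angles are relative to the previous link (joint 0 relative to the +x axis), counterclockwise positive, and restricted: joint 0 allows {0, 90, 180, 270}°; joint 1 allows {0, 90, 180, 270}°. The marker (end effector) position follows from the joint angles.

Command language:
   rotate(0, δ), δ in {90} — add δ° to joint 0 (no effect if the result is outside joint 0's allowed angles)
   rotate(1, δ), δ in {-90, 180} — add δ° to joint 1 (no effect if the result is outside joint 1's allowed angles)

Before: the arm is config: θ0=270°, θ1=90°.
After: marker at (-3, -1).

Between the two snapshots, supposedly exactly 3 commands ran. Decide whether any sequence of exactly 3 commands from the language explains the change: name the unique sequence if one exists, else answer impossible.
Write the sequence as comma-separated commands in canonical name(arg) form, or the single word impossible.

rotate(0, 90), rotate(0, 90), rotate(0, 90)

from: config: θ0=270°, θ1=90°
[1] after rotate(0, 90): config: θ0=0°, θ1=90°
[2] after rotate(0, 90): config: θ0=90°, θ1=90°
[3] after rotate(0, 90): config: θ0=180°, θ1=90°
no other 3-command option fits: unique.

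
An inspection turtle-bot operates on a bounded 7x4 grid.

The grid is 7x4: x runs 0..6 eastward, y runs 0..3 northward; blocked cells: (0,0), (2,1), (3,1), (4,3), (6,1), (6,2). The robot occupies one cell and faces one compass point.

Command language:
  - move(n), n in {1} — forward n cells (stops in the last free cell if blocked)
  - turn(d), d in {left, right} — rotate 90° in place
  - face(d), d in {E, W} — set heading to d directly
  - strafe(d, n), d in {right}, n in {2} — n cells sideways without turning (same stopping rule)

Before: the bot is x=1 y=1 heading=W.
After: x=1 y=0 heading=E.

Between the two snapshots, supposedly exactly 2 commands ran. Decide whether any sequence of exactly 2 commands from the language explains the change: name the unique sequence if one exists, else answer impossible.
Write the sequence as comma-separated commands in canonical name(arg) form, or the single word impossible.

face(E), strafe(right, 2)

key: cell and facing (now E) both changed — the 2 commands mix motion and turning
t0: x=1 y=1 heading=W
1. face(E) → x=1 y=1 heading=E
2. strafe(right, 2) → x=1 y=0 heading=E
uniquely the one of 36 2-step routes that fits.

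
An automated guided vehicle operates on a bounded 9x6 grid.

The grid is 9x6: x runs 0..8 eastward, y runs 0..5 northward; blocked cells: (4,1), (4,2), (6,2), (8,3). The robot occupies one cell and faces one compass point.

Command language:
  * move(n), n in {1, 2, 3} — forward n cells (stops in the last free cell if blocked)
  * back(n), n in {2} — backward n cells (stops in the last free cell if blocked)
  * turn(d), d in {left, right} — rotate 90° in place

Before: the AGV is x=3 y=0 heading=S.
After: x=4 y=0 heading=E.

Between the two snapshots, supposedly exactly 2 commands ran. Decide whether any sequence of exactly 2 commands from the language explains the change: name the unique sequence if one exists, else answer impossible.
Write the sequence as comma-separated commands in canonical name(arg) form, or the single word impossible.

key: running move(1) before turn(left) would end elsewhere — order is forced
from: x=3 y=0 heading=S
[1] after turn(left): x=3 y=0 heading=E
[2] after move(1): x=4 y=0 heading=E
no other 2-command option fits: unique.

turn(left), move(1)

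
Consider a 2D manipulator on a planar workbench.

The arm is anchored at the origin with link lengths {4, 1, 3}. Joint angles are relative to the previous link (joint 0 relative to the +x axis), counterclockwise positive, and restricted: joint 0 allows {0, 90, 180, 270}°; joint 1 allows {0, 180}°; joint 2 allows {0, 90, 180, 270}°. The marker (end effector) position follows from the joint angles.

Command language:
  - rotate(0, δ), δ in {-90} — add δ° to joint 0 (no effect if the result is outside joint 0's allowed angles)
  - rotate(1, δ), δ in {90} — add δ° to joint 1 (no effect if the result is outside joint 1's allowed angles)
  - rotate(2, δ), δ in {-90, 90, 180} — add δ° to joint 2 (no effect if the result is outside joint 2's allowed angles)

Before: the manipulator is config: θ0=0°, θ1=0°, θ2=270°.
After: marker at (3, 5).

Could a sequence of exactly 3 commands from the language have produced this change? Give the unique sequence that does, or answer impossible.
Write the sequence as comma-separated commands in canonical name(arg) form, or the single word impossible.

rotate(0, -90), rotate(0, -90), rotate(0, -90)

from: config: θ0=0°, θ1=0°, θ2=270°
step 1 (rotate(0, -90)): config: θ0=270°, θ1=0°, θ2=270°
step 2 (rotate(0, -90)): config: θ0=180°, θ1=0°, θ2=270°
step 3 (rotate(0, -90)): config: θ0=90°, θ1=0°, θ2=270°
no rival 3-sequence matches.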